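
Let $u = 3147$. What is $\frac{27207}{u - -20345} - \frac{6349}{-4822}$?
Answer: $\frac{140171431}{56639212} \approx 2.4748$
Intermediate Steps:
$\frac{27207}{u - -20345} - \frac{6349}{-4822} = \frac{27207}{3147 - -20345} - \frac{6349}{-4822} = \frac{27207}{3147 + 20345} - - \frac{6349}{4822} = \frac{27207}{23492} + \frac{6349}{4822} = \frac{140171431}{56639212}$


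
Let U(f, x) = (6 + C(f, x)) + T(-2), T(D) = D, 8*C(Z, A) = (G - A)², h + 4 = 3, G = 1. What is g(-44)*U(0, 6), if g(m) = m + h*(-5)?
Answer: -2223/8 ≈ -277.88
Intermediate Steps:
h = -1 (h = -4 + 3 = -1)
C(Z, A) = (1 - A)²/8
g(m) = 5 + m (g(m) = m - 1*(-5) = m + 5 = 5 + m)
U(f, x) = 4 + (-1 + x)²/8 (U(f, x) = (6 + (-1 + x)²/8) - 2 = 4 + (-1 + x)²/8)
g(-44)*U(0, 6) = (5 - 44)*(4 + (-1 + 6)²/8) = -39*(4 + (⅛)*5²) = -39*(4 + (⅛)*25) = -39*(4 + 25/8) = -39*57/8 = -2223/8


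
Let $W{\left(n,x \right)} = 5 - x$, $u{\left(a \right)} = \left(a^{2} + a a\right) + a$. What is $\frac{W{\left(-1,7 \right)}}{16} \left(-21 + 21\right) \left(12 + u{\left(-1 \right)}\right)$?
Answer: $0$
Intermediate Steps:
$u{\left(a \right)} = a + 2 a^{2}$ ($u{\left(a \right)} = \left(a^{2} + a^{2}\right) + a = 2 a^{2} + a = a + 2 a^{2}$)
$\frac{W{\left(-1,7 \right)}}{16} \left(-21 + 21\right) \left(12 + u{\left(-1 \right)}\right) = \frac{5 - 7}{16} \left(-21 + 21\right) \left(12 - \left(1 + 2 \left(-1\right)\right)\right) = \left(5 - 7\right) \frac{1}{16} \cdot 0 \left(12 - \left(1 - 2\right)\right) = \left(-2\right) \frac{1}{16} \cdot 0 \left(12 - -1\right) = - \frac{0 \left(12 + 1\right)}{8} = - \frac{0 \cdot 13}{8} = \left(- \frac{1}{8}\right) 0 = 0$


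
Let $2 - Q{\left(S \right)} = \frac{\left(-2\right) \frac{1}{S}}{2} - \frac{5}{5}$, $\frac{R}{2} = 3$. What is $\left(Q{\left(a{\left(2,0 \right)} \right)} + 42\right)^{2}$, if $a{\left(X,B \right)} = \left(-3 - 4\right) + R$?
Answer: $1936$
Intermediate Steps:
$R = 6$ ($R = 2 \cdot 3 = 6$)
$a{\left(X,B \right)} = -1$ ($a{\left(X,B \right)} = \left(-3 - 4\right) + 6 = -7 + 6 = -1$)
$Q{\left(S \right)} = 3 + \frac{1}{S}$ ($Q{\left(S \right)} = 2 - \left(\frac{\left(-2\right) \frac{1}{S}}{2} - \frac{5}{5}\right) = 2 - \left(- \frac{2}{S} \frac{1}{2} - 1\right) = 2 - \left(- \frac{1}{S} - 1\right) = 2 - \left(-1 - \frac{1}{S}\right) = 2 + \left(1 + \frac{1}{S}\right) = 3 + \frac{1}{S}$)
$\left(Q{\left(a{\left(2,0 \right)} \right)} + 42\right)^{2} = \left(\left(3 + \frac{1}{-1}\right) + 42\right)^{2} = \left(\left(3 - 1\right) + 42\right)^{2} = \left(2 + 42\right)^{2} = 44^{2} = 1936$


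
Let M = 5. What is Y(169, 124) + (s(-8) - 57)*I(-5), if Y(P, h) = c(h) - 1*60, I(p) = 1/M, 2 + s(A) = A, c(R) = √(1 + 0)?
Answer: -362/5 ≈ -72.400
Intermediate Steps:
c(R) = 1 (c(R) = √1 = 1)
s(A) = -2 + A
I(p) = ⅕ (I(p) = 1/5 = ⅕)
Y(P, h) = -59 (Y(P, h) = 1 - 1*60 = 1 - 60 = -59)
Y(169, 124) + (s(-8) - 57)*I(-5) = -59 + ((-2 - 8) - 57)*(⅕) = -59 + (-10 - 57)*(⅕) = -59 - 67*⅕ = -59 - 67/5 = -362/5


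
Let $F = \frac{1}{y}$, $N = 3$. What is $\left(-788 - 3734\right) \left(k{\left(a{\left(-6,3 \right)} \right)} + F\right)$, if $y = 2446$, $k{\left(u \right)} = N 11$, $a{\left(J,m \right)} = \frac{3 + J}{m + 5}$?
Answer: $- \frac{182505659}{1223} \approx -1.4923 \cdot 10^{5}$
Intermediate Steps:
$a{\left(J,m \right)} = \frac{3 + J}{5 + m}$
$k{\left(u \right)} = 33$ ($k{\left(u \right)} = 3 \cdot 11 = 33$)
$F = \frac{1}{2446} \approx 0.00040883$
$\left(-788 - 3734\right) \left(k{\left(a{\left(-6,3 \right)} \right)} + F\right) = \left(-788 - 3734\right) \left(33 + \frac{1}{2446}\right) = \left(-4522\right) \frac{80719}{2446} = - \frac{182505659}{1223}$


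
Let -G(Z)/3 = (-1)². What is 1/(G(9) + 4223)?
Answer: 1/4220 ≈ 0.00023697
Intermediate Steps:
G(Z) = -3 (G(Z) = -3*(-1)² = -3*1 = -3)
1/(G(9) + 4223) = 1/(-3 + 4223) = 1/4220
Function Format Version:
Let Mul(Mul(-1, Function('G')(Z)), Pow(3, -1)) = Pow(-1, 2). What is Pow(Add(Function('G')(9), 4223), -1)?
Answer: Rational(1, 4220) ≈ 0.00023697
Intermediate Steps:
Function('G')(Z) = -3 (Function('G')(Z) = Mul(-3, Pow(-1, 2)) = Mul(-3, 1) = -3)
Pow(Add(Function('G')(9), 4223), -1) = Pow(Add(-3, 4223), -1) = Pow(4220, -1) = Rational(1, 4220)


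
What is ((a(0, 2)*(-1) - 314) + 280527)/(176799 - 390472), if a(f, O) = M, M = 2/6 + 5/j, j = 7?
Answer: -5884451/4487133 ≈ -1.3114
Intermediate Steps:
M = 22/21 (M = 2/6 + 5/7 = 2*(⅙) + 5*(⅐) = ⅓ + 5/7 = 22/21 ≈ 1.0476)
a(f, O) = 22/21
((a(0, 2)*(-1) - 314) + 280527)/(176799 - 390472) = (((22/21)*(-1) - 314) + 280527)/(176799 - 390472) = ((-22/21 - 314) + 280527)/(-213673) = (-6616/21 + 280527)*(-1/213673) = (5884451/21)*(-1/213673) = -5884451/4487133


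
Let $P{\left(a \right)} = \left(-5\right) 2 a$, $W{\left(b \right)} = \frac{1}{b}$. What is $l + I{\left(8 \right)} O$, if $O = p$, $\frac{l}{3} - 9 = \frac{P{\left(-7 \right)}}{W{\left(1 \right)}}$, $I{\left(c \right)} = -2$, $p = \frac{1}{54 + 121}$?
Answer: $\frac{41473}{175} \approx 236.99$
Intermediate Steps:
$p = \frac{1}{175} \approx 0.0057143$
$P{\left(a \right)} = - 10 a$
$l = 237$ ($l = 27 + 3 \frac{\left(-10\right) \left(-7\right)}{1^{-1}} = 27 + 3 \cdot \frac{70}{1} = 27 + 3 \cdot 70 \cdot 1 = 27 + 3 \cdot 70 = 27 + 210 = 237$)
$O = \frac{1}{175} \approx 0.0057143$
$l + I{\left(8 \right)} O = 237 - \frac{2}{175} = \frac{41473}{175}$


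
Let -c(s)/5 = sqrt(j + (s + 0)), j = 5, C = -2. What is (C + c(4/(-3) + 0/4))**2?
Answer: 287/3 + 20*sqrt(33)/3 ≈ 133.96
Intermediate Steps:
c(s) = -5*sqrt(5 + s) (c(s) = -5*sqrt(5 + (s + 0)) = -5*sqrt(5 + s))
(C + c(4/(-3) + 0/4))**2 = (-2 - 5*sqrt(5 + (4/(-3) + 0/4)))**2 = (-2 - 5*sqrt(5 + (4*(-1/3) + 0*(1/4))))**2 = (-2 - 5*sqrt(5 + (-4/3 + 0)))**2 = (-2 - 5*sqrt(5 - 4/3))**2 = (-2 - 5*sqrt(33)/3)**2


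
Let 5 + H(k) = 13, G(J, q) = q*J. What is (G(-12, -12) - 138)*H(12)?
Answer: 48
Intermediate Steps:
G(J, q) = J*q
H(k) = 8 (H(k) = -5 + 13 = 8)
(G(-12, -12) - 138)*H(12) = (-12*(-12) - 138)*8 = (144 - 138)*8 = 6*8 = 48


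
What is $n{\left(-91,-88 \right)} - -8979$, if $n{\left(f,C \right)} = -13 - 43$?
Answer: $8923$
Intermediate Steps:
$n{\left(f,C \right)} = -56$
$n{\left(-91,-88 \right)} - -8979 = -56 - -8979 = -56 + 8979 = 8923$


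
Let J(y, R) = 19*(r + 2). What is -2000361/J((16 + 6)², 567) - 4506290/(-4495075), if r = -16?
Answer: 1798594279043/239137990 ≈ 7521.2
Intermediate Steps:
J(y, R) = -266 (J(y, R) = 19*(-16 + 2) = 19*(-14) = -266)
-2000361/J((16 + 6)², 567) - 4506290/(-4495075) = -2000361/(-266) - 4506290/(-4495075) = -2000361*(-1/266) - 4506290*(-1/4495075) = 2000361/266 + 901258/899015 = 1798594279043/239137990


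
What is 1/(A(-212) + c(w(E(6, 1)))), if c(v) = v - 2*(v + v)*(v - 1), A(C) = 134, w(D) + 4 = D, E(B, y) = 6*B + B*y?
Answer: -1/5452 ≈ -0.00018342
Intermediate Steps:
w(D) = -4 + D
c(v) = v - 4*v*(-1 + v) (c(v) = v - 2*2*v*(-1 + v) = v - 4*v*(-1 + v))
1/(A(-212) + c(w(E(6, 1)))) = 1/(134 + (-4 + 6*(6 + 1))*(5 - 4*(-4 + 6*(6 + 1)))) = 1/(134 + (-4 + 6*7)*(5 - 4*(-4 + 6*7))) = 1/(134 + (-4 + 42)*(5 - 4*(-4 + 42))) = 1/(134 + 38*(5 - 4*38)) = 1/(134 + 38*(5 - 152)) = 1/(134 + 38*(-147)) = 1/(134 - 5586) = 1/(-5452) = -1/5452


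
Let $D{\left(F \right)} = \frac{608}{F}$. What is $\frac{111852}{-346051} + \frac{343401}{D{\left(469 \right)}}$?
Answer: $\frac{55733199676503}{210399008} \approx 2.6489 \cdot 10^{5}$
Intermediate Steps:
$\frac{111852}{-346051} + \frac{343401}{D{\left(469 \right)}} = \frac{111852}{-346051} + \frac{343401}{608 \cdot \frac{1}{469}} = 111852 \left(- \frac{1}{346051}\right) + \frac{343401}{608 \cdot \frac{1}{469}} = - \frac{111852}{346051} + \frac{343401}{\frac{608}{469}} = - \frac{111852}{346051} + 343401 \cdot \frac{469}{608} = - \frac{111852}{346051} + \frac{161055069}{608} = \frac{55733199676503}{210399008}$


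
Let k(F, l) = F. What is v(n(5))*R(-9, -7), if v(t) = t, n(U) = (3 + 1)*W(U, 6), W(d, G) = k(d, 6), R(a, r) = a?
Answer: -180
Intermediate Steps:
W(d, G) = d
n(U) = 4*U (n(U) = (3 + 1)*U = 4*U)
v(n(5))*R(-9, -7) = (4*5)*(-9) = 20*(-9) = -180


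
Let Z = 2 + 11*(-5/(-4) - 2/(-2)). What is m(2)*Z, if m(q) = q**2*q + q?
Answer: 535/2 ≈ 267.50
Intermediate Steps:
Z = 107/4 (Z = 2 + 11*(-5*(-1/4) - 2*(-1/2)) = 2 + 11*(5/4 + 1) = 2 + 11*(9/4) = 2 + 99/4 = 107/4 ≈ 26.750)
m(q) = q + q**3 (m(q) = q**3 + q = q + q**3)
m(2)*Z = (2 + 2**3)*(107/4) = (2 + 8)*(107/4) = 10*(107/4) = 535/2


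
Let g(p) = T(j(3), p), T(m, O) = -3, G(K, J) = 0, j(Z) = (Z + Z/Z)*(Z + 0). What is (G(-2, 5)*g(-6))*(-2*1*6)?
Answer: 0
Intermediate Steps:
j(Z) = Z*(1 + Z) (j(Z) = (Z + 1)*Z = (1 + Z)*Z = Z*(1 + Z))
g(p) = -3
(G(-2, 5)*g(-6))*(-2*1*6) = (0*(-3))*(-2*1*6) = 0*(-2*6) = 0*(-12) = 0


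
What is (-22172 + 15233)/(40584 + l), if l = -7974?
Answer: -2313/10870 ≈ -0.21279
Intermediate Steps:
(-22172 + 15233)/(40584 + l) = (-22172 + 15233)/(40584 - 7974) = -6939/32610 = -6939*1/32610 = -2313/10870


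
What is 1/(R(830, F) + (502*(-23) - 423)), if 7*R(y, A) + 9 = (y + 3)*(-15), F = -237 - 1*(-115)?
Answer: -7/96287 ≈ -7.2699e-5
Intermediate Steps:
F = -122 (F = -237 + 115 = -122)
R(y, A) = -54/7 - 15*y/7 (R(y, A) = -9/7 + ((y + 3)*(-15))/7 = -9/7 + ((3 + y)*(-15))/7 = -9/7 + (-45 - 15*y)/7 = -9/7 + (-45/7 - 15*y/7) = -54/7 - 15*y/7)
1/(R(830, F) + (502*(-23) - 423)) = 1/((-54/7 - 15/7*830) + (502*(-23) - 423)) = 1/((-54/7 - 12450/7) + (-11546 - 423)) = 1/(-12504/7 - 11969) = 1/(-96287/7) = -7/96287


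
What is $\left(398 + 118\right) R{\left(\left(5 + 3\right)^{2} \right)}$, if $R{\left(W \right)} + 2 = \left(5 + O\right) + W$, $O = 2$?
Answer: $35604$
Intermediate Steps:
$R{\left(W \right)} = 5 + W$ ($R{\left(W \right)} = -2 + \left(\left(5 + 2\right) + W\right) = -2 + \left(7 + W\right) = 5 + W$)
$\left(398 + 118\right) R{\left(\left(5 + 3\right)^{2} \right)} = \left(398 + 118\right) \left(5 + \left(5 + 3\right)^{2}\right) = 516 \left(5 + 8^{2}\right) = 516 \left(5 + 64\right) = 516 \cdot 69 = 35604$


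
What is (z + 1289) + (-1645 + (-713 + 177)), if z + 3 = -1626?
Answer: -2521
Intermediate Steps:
z = -1629 (z = -3 - 1626 = -1629)
(z + 1289) + (-1645 + (-713 + 177)) = (-1629 + 1289) + (-1645 + (-713 + 177)) = -340 + (-1645 - 536) = -340 - 2181 = -2521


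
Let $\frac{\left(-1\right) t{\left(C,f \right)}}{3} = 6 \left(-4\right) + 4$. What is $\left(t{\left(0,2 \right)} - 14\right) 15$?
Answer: $690$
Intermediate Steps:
$t{\left(C,f \right)} = 60$ ($t{\left(C,f \right)} = - 3 \left(6 \left(-4\right) + 4\right) = - 3 \left(-24 + 4\right) = \left(-3\right) \left(-20\right) = 60$)
$\left(t{\left(0,2 \right)} - 14\right) 15 = \left(60 - 14\right) 15 = 46 \cdot 15 = 690$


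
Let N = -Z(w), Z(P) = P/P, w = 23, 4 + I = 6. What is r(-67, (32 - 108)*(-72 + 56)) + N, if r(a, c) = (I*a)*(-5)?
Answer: 669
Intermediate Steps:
I = 2 (I = -4 + 6 = 2)
Z(P) = 1
r(a, c) = -10*a (r(a, c) = (2*a)*(-5) = -10*a)
N = -1 (N = -1*1 = -1)
r(-67, (32 - 108)*(-72 + 56)) + N = -10*(-67) - 1 = 670 - 1 = 669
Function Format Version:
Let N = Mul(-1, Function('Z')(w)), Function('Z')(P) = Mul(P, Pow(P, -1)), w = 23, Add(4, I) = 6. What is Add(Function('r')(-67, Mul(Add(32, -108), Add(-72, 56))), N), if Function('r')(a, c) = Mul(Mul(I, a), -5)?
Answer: 669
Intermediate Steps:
I = 2 (I = Add(-4, 6) = 2)
Function('Z')(P) = 1
Function('r')(a, c) = Mul(-10, a) (Function('r')(a, c) = Mul(Mul(2, a), -5) = Mul(-10, a))
N = -1 (N = Mul(-1, 1) = -1)
Add(Function('r')(-67, Mul(Add(32, -108), Add(-72, 56))), N) = Add(Mul(-10, -67), -1) = Add(670, -1) = 669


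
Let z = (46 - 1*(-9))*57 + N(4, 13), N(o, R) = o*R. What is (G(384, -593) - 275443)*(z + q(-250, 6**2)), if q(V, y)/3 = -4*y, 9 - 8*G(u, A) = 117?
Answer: -1517765315/2 ≈ -7.5888e+8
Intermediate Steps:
G(u, A) = -27/2 (G(u, A) = 9/8 - 1/8*117 = 9/8 - 117/8 = -27/2)
N(o, R) = R*o
z = 3187 (z = (46 - 1*(-9))*57 + 13*4 = (46 + 9)*57 + 52 = 55*57 + 52 = 3135 + 52 = 3187)
q(V, y) = -12*y (q(V, y) = 3*(-4*y) = -12*y)
(G(384, -593) - 275443)*(z + q(-250, 6**2)) = (-27/2 - 275443)*(3187 - 12*6**2) = -550913*(3187 - 12*36)/2 = -550913*(3187 - 432)/2 = -550913/2*2755 = -1517765315/2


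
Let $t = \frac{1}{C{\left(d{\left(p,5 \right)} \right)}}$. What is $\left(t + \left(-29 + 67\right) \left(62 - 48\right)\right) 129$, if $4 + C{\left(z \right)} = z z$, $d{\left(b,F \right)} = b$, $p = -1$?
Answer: $68585$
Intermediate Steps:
$C{\left(z \right)} = -4 + z^{2}$ ($C{\left(z \right)} = -4 + z z = -4 + z^{2}$)
$t = - \frac{1}{3}$ ($t = \frac{1}{-4 + \left(-1\right)^{2}} = \frac{1}{-4 + 1} = \frac{1}{-3} = - \frac{1}{3} \approx -0.33333$)
$\left(t + \left(-29 + 67\right) \left(62 - 48\right)\right) 129 = \left(- \frac{1}{3} + \left(-29 + 67\right) \left(62 - 48\right)\right) 129 = \left(- \frac{1}{3} + 38 \cdot 14\right) 129 = \left(- \frac{1}{3} + 532\right) 129 = \frac{1595}{3} \cdot 129 = 68585$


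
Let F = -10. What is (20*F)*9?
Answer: -1800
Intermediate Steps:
(20*F)*9 = (20*(-10))*9 = -200*9 = -1800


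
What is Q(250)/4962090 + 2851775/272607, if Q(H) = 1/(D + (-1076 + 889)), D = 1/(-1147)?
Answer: 11367780580661413/1086669376466100 ≈ 10.461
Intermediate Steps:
D = -1/1147 ≈ -0.00087184
Q(H) = -1147/214490 (Q(H) = 1/(-1/1147 + (-1076 + 889)) = 1/(-1/1147 - 187) = 1/(-214490/1147) = -1147/214490)
Q(250)/4962090 + 2851775/272607 = -1147/214490/4962090 + 2851775/272607 = -1147/214490*1/4962090 + 2851775*(1/272607) = -1147/1064318684100 + 2851775/272607 = 11367780580661413/1086669376466100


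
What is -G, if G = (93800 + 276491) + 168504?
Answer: -538795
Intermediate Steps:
G = 538795 (G = 370291 + 168504 = 538795)
-G = -1*538795 = -538795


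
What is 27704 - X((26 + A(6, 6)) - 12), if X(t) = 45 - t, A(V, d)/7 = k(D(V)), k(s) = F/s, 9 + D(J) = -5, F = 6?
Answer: 27670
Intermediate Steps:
D(J) = -14 (D(J) = -9 - 5 = -14)
k(s) = 6/s
A(V, d) = -3 (A(V, d) = 7*(6/(-14)) = 7*(6*(-1/14)) = 7*(-3/7) = -3)
27704 - X((26 + A(6, 6)) - 12) = 27704 - (45 - ((26 - 3) - 12)) = 27704 - (45 - (23 - 12)) = 27704 - (45 - 1*11) = 27704 - (45 - 11) = 27704 - 1*34 = 27704 - 34 = 27670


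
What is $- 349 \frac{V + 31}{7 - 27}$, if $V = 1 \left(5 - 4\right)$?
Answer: $\frac{2792}{5} \approx 558.4$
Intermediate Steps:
$V = 1$ ($V = 1 \cdot 1 = 1$)
$- 349 \frac{V + 31}{7 - 27} = - 349 \frac{1 + 31}{7 - 27} = - 349 \frac{32}{-20} = - 349 \cdot 32 \left(- \frac{1}{20}\right) = \left(-349\right) \left(- \frac{8}{5}\right) = \frac{2792}{5}$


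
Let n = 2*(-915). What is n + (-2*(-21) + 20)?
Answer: -1768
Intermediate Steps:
n = -1830
n + (-2*(-21) + 20) = -1830 + (-2*(-21) + 20) = -1830 + (42 + 20) = -1830 + 62 = -1768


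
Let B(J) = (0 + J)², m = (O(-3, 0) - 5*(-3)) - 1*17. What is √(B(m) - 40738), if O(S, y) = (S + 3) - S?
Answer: I*√40737 ≈ 201.83*I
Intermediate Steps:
O(S, y) = 3 (O(S, y) = (3 + S) - S = 3)
m = 1 (m = (3 - 5*(-3)) - 1*17 = (3 + 15) - 17 = 18 - 17 = 1)
B(J) = J²
√(B(m) - 40738) = √(1² - 40738) = √(1 - 40738) = √(-40737) = I*√40737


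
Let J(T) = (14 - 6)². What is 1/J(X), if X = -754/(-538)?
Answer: 1/64 ≈ 0.015625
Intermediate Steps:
X = 377/269 (X = -754*(-1/538) = 377/269 ≈ 1.4015)
J(T) = 64 (J(T) = 8² = 64)
1/J(X) = 1/64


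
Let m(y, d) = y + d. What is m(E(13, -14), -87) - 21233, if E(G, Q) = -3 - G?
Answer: -21336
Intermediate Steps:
m(y, d) = d + y
m(E(13, -14), -87) - 21233 = (-87 + (-3 - 1*13)) - 21233 = (-87 + (-3 - 13)) - 21233 = (-87 - 16) - 21233 = -103 - 21233 = -21336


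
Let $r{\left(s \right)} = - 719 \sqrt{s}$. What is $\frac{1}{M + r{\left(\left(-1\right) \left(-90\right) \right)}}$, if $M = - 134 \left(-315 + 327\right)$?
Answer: $\frac{268}{7323471} - \frac{719 \sqrt{10}}{14646942} \approx -0.00011864$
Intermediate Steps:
$M = -1608$ ($M = \left(-134\right) 12 = -1608$)
$\frac{1}{M + r{\left(\left(-1\right) \left(-90\right) \right)}} = \frac{1}{-1608 - 719 \sqrt{\left(-1\right) \left(-90\right)}} = \frac{1}{-1608 - 719 \sqrt{90}} = \frac{1}{-1608 - 719 \cdot 3 \sqrt{10}} = \frac{1}{-1608 - 2157 \sqrt{10}}$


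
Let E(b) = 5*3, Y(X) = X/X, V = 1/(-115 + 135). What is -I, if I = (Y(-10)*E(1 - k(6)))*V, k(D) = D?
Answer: -3/4 ≈ -0.75000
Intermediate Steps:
V = 1/20 ≈ 0.050000
Y(X) = 1
E(b) = 15
I = 3/4 (I = (1*15)*(1/20) = 15*(1/20) = 3/4 ≈ 0.75000)
-I = -1*3/4 = -3/4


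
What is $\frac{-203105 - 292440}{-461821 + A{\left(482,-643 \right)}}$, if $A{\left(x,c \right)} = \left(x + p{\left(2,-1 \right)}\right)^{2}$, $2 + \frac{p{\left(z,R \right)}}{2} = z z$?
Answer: $\frac{99109}{45125} \approx 2.1963$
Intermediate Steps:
$p{\left(z,R \right)} = -4 + 2 z^{2}$ ($p{\left(z,R \right)} = -4 + 2 z z = -4 + 2 z^{2}$)
$A{\left(x,c \right)} = \left(4 + x\right)^{2}$ ($A{\left(x,c \right)} = \left(x - \left(4 - 2 \cdot 2^{2}\right)\right)^{2} = \left(x + \left(-4 + 2 \cdot 4\right)\right)^{2} = \left(x + \left(-4 + 8\right)\right)^{2} = \left(x + 4\right)^{2} = \left(4 + x\right)^{2}$)
$\frac{-203105 - 292440}{-461821 + A{\left(482,-643 \right)}} = \frac{-203105 - 292440}{-461821 + \left(4 + 482\right)^{2}} = - \frac{495545}{-461821 + 486^{2}} = - \frac{495545}{-461821 + 236196} = - \frac{495545}{-225625} = \left(-495545\right) \left(- \frac{1}{225625}\right) = \frac{99109}{45125}$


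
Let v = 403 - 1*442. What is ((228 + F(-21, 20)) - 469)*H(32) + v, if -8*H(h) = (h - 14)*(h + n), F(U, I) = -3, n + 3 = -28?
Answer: 510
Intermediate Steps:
n = -31 (n = -3 - 28 = -31)
v = -39 (v = 403 - 442 = -39)
H(h) = -(-31 + h)*(-14 + h)/8 (H(h) = -(h - 14)*(h - 31)/8 = -(-14 + h)*(-31 + h)/8 = -(-31 + h)*(-14 + h)/8)
((228 + F(-21, 20)) - 469)*H(32) + v = ((228 - 3) - 469)*(-217/4 - ⅛*32² + (45/8)*32) - 39 = (225 - 469)*(-217/4 - ⅛*1024 + 180) - 39 = -244*(-217/4 - 128 + 180) - 39 = -244*(-9/4) - 39 = 549 - 39 = 510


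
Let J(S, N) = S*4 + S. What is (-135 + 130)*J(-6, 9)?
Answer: 150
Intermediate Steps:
J(S, N) = 5*S (J(S, N) = 4*S + S = 5*S)
(-135 + 130)*J(-6, 9) = (-135 + 130)*(5*(-6)) = -5*(-30) = 150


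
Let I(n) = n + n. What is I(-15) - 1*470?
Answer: -500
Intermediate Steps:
I(n) = 2*n
I(-15) - 1*470 = 2*(-15) - 1*470 = -30 - 470 = -500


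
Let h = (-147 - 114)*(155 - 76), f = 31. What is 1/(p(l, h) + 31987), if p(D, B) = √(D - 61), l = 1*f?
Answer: 31987/1023168199 - I*√30/1023168199 ≈ 3.1263e-5 - 5.3532e-9*I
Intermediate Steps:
l = 31 (l = 1*31 = 31)
h = -20619 (h = -261*79 = -20619)
p(D, B) = √(-61 + D)
1/(p(l, h) + 31987) = 1/(√(-61 + 31) + 31987) = 1/(√(-30) + 31987) = 1/(I*√30 + 31987) = 1/(31987 + I*√30)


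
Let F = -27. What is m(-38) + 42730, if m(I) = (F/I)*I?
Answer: 42703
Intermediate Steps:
m(I) = -27 (m(I) = (-27/I)*I = -27)
m(-38) + 42730 = -27 + 42730 = 42703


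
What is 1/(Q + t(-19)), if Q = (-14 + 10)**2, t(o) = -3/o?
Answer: 19/307 ≈ 0.061889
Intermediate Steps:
Q = 16 (Q = (-4)**2 = 16)
1/(Q + t(-19)) = 1/(16 - 3/(-19)) = 1/(16 - 3*(-1/19)) = 1/(16 + 3/19) = 1/(307/19) = 19/307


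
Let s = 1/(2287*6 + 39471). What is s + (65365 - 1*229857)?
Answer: -8749822955/53193 ≈ -1.6449e+5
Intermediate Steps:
s = 1/53193 (s = 1/(13722 + 39471) = 1/53193 ≈ 1.8799e-5)
s + (65365 - 1*229857) = 1/53193 + (65365 - 1*229857) = 1/53193 + (65365 - 229857) = 1/53193 - 164492 = -8749822955/53193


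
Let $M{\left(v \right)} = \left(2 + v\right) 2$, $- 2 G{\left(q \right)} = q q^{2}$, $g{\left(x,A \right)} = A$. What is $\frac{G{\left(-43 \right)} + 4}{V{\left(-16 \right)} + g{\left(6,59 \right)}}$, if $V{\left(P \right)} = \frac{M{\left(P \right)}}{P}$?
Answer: $\frac{5890}{9} \approx 654.44$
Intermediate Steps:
$G{\left(q \right)} = - \frac{q^{3}}{2}$ ($G{\left(q \right)} = - \frac{q q^{2}}{2} = - \frac{q^{3}}{2}$)
$M{\left(v \right)} = 4 + 2 v$
$V{\left(P \right)} = \frac{4 + 2 P}{P}$
$\frac{G{\left(-43 \right)} + 4}{V{\left(-16 \right)} + g{\left(6,59 \right)}} = \frac{- \frac{\left(-43\right)^{3}}{2} + 4}{\left(2 + \frac{4}{-16}\right) + 59} = \frac{\left(- \frac{1}{2}\right) \left(-79507\right) + 4}{\left(2 + 4 \left(- \frac{1}{16}\right)\right) + 59} = \frac{\frac{79507}{2} + 4}{\left(2 - \frac{1}{4}\right) + 59} = \frac{79515}{2 \left(\frac{7}{4} + 59\right)} = \frac{79515}{2 \cdot \frac{243}{4}} = \frac{79515}{2} \cdot \frac{4}{243} = \frac{5890}{9}$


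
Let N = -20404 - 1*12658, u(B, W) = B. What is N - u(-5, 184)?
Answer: -33057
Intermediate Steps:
N = -33062 (N = -20404 - 12658 = -33062)
N - u(-5, 184) = -33062 - 1*(-5) = -33062 + 5 = -33057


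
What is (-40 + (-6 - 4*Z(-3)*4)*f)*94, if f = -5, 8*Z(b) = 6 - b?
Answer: 7520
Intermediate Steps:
Z(b) = ¾ - b/8 (Z(b) = (6 - b)/8 = ¾ - b/8)
(-40 + (-6 - 4*Z(-3)*4)*f)*94 = (-40 + (-6 - 4*(¾ - ⅛*(-3))*4)*(-5))*94 = (-40 + (-6 - 4*(¾ + 3/8)*4)*(-5))*94 = (-40 + (-6 - 4*9/8*4)*(-5))*94 = (-40 + (-6 - 9/2*4)*(-5))*94 = (-40 + (-6 - 18)*(-5))*94 = (-40 - 24*(-5))*94 = (-40 + 120)*94 = 80*94 = 7520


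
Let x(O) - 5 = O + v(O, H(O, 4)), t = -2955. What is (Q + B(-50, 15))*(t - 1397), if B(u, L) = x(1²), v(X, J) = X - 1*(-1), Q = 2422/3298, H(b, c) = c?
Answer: -3687168/97 ≈ -38012.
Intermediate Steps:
Q = 1211/1649 (Q = 2422*(1/3298) = 1211/1649 ≈ 0.73438)
v(X, J) = 1 + X (v(X, J) = X + 1 = 1 + X)
x(O) = 6 + 2*O (x(O) = 5 + (O + (1 + O)) = 5 + (1 + 2*O) = 6 + 2*O)
B(u, L) = 8 (B(u, L) = 6 + 2*1² = 6 + 2*1 = 6 + 2 = 8)
(Q + B(-50, 15))*(t - 1397) = (1211/1649 + 8)*(-2955 - 1397) = (14403/1649)*(-4352) = -3687168/97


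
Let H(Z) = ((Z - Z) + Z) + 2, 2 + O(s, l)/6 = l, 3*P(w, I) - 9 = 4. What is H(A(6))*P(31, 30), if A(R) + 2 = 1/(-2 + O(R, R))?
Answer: 13/66 ≈ 0.19697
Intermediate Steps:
P(w, I) = 13/3 (P(w, I) = 3 + (⅓)*4 = 3 + 4/3 = 13/3)
O(s, l) = -12 + 6*l
A(R) = -2 + 1/(-14 + 6*R) (A(R) = -2 + 1/(-2 + (-12 + 6*R)) = -2 + 1/(-14 + 6*R))
H(Z) = 2 + Z (H(Z) = (0 + Z) + 2 = Z + 2 = 2 + Z)
H(A(6))*P(31, 30) = (2 + (29 - 12*6)/(2*(-7 + 3*6)))*(13/3) = (2 + (29 - 72)/(2*(-7 + 18)))*(13/3) = (2 + (½)*(-43)/11)*(13/3) = (2 + (½)*(1/11)*(-43))*(13/3) = (2 - 43/22)*(13/3) = (1/22)*(13/3) = 13/66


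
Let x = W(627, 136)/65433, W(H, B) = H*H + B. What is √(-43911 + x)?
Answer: I*√187978225510734/65433 ≈ 209.54*I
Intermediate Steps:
W(H, B) = B + H² (W(H, B) = H² + B = B + H²)
x = 393265/65433 (x = (136 + 627²)/65433 = (136 + 393129)*(1/65433) = 393265*(1/65433) = 393265/65433 ≈ 6.0102)
√(-43911 + x) = √(-43911 + 393265/65433) = √(-2872835198/65433) = I*√187978225510734/65433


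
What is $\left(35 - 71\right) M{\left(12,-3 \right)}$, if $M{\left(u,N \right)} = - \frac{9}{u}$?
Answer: $27$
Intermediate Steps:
$\left(35 - 71\right) M{\left(12,-3 \right)} = \left(35 - 71\right) \left(- \frac{9}{12}\right) = - 36 \left(\left(-9\right) \frac{1}{12}\right) = \left(-36\right) \left(- \frac{3}{4}\right) = 27$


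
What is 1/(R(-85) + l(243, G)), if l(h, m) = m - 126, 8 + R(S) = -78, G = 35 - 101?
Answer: -1/278 ≈ -0.0035971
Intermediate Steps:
G = -66
R(S) = -86 (R(S) = -8 - 78 = -86)
l(h, m) = -126 + m
1/(R(-85) + l(243, G)) = 1/(-86 + (-126 - 66)) = 1/(-86 - 192) = 1/(-278) = -1/278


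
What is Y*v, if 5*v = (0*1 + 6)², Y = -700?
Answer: -5040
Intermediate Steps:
v = 36/5 (v = (0*1 + 6)²/5 = (0 + 6)²/5 = (⅕)*6² = (⅕)*36 = 36/5 ≈ 7.2000)
Y*v = -700*36/5 = -5040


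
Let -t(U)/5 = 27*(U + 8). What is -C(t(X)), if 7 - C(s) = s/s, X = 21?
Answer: -6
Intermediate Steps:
t(U) = -1080 - 135*U (t(U) = -135*(U + 8) = -135*(8 + U) = -5*(216 + 27*U) = -1080 - 135*U)
C(s) = 6 (C(s) = 7 - s/s = 7 - 1*1 = 7 - 1 = 6)
-C(t(X)) = -1*6 = -6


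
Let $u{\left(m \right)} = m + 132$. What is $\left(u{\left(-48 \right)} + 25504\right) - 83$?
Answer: $25505$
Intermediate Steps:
$u{\left(m \right)} = 132 + m$
$\left(u{\left(-48 \right)} + 25504\right) - 83 = \left(\left(132 - 48\right) + 25504\right) - 83 = \left(84 + 25504\right) - 83 = 25588 - 83 = 25505$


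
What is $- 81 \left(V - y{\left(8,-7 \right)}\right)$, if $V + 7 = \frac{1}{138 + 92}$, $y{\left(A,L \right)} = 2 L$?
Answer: $- \frac{130491}{230} \approx -567.35$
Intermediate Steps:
$V = - \frac{1609}{230}$ ($V = -7 + \frac{1}{138 + 92} = -7 + \frac{1}{230} = - \frac{1609}{230} \approx -6.9957$)
$- 81 \left(V - y{\left(8,-7 \right)}\right) = - 81 \left(- \frac{1609}{230} - 2 \left(-7\right)\right) = - 81 \left(- \frac{1609}{230} - -14\right) = - 81 \left(- \frac{1609}{230} + 14\right) = \left(-81\right) \frac{1611}{230} = - \frac{130491}{230}$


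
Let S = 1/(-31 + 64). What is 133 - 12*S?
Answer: 1459/11 ≈ 132.64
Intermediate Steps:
S = 1/33 ≈ 0.030303
133 - 12*S = 133 - 12*1/33 = 133 - 4/11 = 1459/11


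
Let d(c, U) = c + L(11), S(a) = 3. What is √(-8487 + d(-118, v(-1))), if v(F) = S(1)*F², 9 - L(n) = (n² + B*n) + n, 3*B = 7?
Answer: I*√78783/3 ≈ 93.561*I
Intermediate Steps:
B = 7/3 (B = (⅓)*7 = 7/3 ≈ 2.3333)
L(n) = 9 - n² - 10*n/3 (L(n) = 9 - ((n² + 7*n/3) + n) = 9 - (n² + 10*n/3) = 9 + (-n² - 10*n/3) = 9 - n² - 10*n/3)
v(F) = 3*F²
d(c, U) = -446/3 + c (d(c, U) = c + (9 - 1*11² - 10/3*11) = c + (9 - 1*121 - 110/3) = c + (9 - 121 - 110/3) = c - 446/3 = -446/3 + c)
√(-8487 + d(-118, v(-1))) = √(-8487 + (-446/3 - 118)) = √(-8487 - 800/3) = √(-26261/3) = I*√78783/3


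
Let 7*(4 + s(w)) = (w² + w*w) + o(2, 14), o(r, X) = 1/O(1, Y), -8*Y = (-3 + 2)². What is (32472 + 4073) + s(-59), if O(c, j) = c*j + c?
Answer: 1839251/49 ≈ 37536.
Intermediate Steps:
Y = -⅛ (Y = -(-3 + 2)²/8 = -⅛*(-1)² = -⅛*1 = -⅛ ≈ -0.12500)
O(c, j) = c + c*j
o(r, X) = 8/7 (o(r, X) = 1/(1*(1 - ⅛)) = 1/(1*(7/8)) = 1/(7/8) = 8/7)
s(w) = -188/49 + 2*w²/7 (s(w) = -4 + ((w² + w*w) + 8/7)/7 = -4 + ((w² + w²) + 8/7)/7 = -4 + (2*w² + 8/7)/7 = -4 + (8/7 + 2*w²)/7 = -4 + (8/49 + 2*w²/7) = -188/49 + 2*w²/7)
(32472 + 4073) + s(-59) = (32472 + 4073) + (-188/49 + (2/7)*(-59)²) = 36545 + (-188/49 + (2/7)*3481) = 36545 + (-188/49 + 6962/7) = 36545 + 48546/49 = 1839251/49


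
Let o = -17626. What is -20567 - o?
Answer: -2941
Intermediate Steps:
-20567 - o = -20567 - 1*(-17626) = -20567 + 17626 = -2941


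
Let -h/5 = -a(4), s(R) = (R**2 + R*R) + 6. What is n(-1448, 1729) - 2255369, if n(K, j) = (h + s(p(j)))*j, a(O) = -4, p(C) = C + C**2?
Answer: 30939064774176625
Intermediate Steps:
s(R) = 6 + 2*R**2 (s(R) = (R**2 + R**2) + 6 = 2*R**2 + 6 = 6 + 2*R**2)
h = -20 (h = -(-5)*(-4) = -5*4 = -20)
n(K, j) = j*(-14 + 2*j**2*(1 + j)**2) (n(K, j) = (-20 + (6 + 2*(j*(1 + j))**2))*j = (-20 + (6 + 2*(j**2*(1 + j)**2)))*j = (-20 + (6 + 2*j**2*(1 + j)**2))*j = (-14 + 2*j**2*(1 + j)**2)*j = j*(-14 + 2*j**2*(1 + j)**2))
n(-1448, 1729) - 2255369 = 2*1729*(-7 + 1729**2*(1 + 1729)**2) - 2255369 = 2*1729*(-7 + 2989441*1730**2) - 2255369 = 2*1729*(-7 + 2989441*2992900) - 2255369 = 2*1729*(-7 + 8947097968900) - 2255369 = 2*1729*8947097968893 - 2255369 = 30939064776431994 - 2255369 = 30939064774176625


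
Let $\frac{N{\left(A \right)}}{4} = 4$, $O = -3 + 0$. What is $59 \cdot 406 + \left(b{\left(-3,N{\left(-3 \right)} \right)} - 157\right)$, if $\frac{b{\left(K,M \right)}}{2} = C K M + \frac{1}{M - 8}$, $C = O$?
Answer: $\frac{96341}{4} \approx 24085.0$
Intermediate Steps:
$O = -3$
$C = -3$
$N{\left(A \right)} = 16$ ($N{\left(A \right)} = 4 \cdot 4 = 16$)
$b{\left(K,M \right)} = \frac{2}{-8 + M} - 6 K M$ ($b{\left(K,M \right)} = 2 \left(- 3 K M + \frac{1}{M - 8}\right) = 2 \left(- 3 K M + \frac{1}{-8 + M}\right) = 2 \left(\frac{1}{-8 + M} - 3 K M\right) = \frac{2}{-8 + M} - 6 K M$)
$59 \cdot 406 + \left(b{\left(-3,N{\left(-3 \right)} \right)} - 157\right) = 59 \cdot 406 - \left(157 - \frac{2 \left(1 - - 9 \cdot 16^{2} + 24 \left(-3\right) 16\right)}{-8 + 16}\right) = 23954 - \left(157 - \frac{2 \left(1 - \left(-9\right) 256 - 1152\right)}{8}\right) = 23954 - \left(157 - \frac{1 + 2304 - 1152}{4}\right) = 23954 - \left(157 - \frac{1153}{4}\right) = 23954 + \left(\frac{1153}{4} - 157\right) = 23954 + \frac{525}{4} = \frac{96341}{4}$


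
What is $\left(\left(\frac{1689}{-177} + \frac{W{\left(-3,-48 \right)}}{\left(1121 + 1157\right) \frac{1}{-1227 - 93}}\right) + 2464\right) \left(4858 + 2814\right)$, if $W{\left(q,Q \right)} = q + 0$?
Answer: $\frac{1266331320744}{67201} \approx 1.8844 \cdot 10^{7}$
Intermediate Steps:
$W{\left(q,Q \right)} = q$
$\left(\left(\frac{1689}{-177} + \frac{W{\left(-3,-48 \right)}}{\left(1121 + 1157\right) \frac{1}{-1227 - 93}}\right) + 2464\right) \left(4858 + 2814\right) = \left(\left(\frac{1689}{-177} - \frac{3}{\left(1121 + 1157\right) \frac{1}{-1227 - 93}}\right) + 2464\right) \left(4858 + 2814\right) = \left(\left(1689 \left(- \frac{1}{177}\right) - \frac{3}{2278 \frac{1}{-1320}}\right) + 2464\right) 7672 = \left(\left(- \frac{563}{59} - \frac{3}{2278 \left(- \frac{1}{1320}\right)}\right) + 2464\right) 7672 = \left(\left(- \frac{563}{59} - \frac{3}{- \frac{1139}{660}}\right) + 2464\right) 7672 = \left(\left(- \frac{563}{59} - - \frac{1980}{1139}\right) + 2464\right) 7672 = \left(\left(- \frac{563}{59} + \frac{1980}{1139}\right) + 2464\right) 7672 = \left(- \frac{524437}{67201} + 2464\right) 7672 = \frac{165058827}{67201} \cdot 7672 = \frac{1266331320744}{67201}$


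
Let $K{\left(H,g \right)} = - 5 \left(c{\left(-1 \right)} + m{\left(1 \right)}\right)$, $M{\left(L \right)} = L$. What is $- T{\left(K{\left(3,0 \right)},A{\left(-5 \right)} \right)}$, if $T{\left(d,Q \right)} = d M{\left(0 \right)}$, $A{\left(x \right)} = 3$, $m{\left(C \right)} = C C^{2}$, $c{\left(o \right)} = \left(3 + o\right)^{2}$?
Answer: $0$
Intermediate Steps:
$m{\left(C \right)} = C^{3}$
$K{\left(H,g \right)} = -25$ ($K{\left(H,g \right)} = - 5 \left(\left(3 - 1\right)^{2} + 1^{3}\right) = - 5 \left(2^{2} + 1\right) = - 5 \left(4 + 1\right) = \left(-5\right) 5 = -25$)
$T{\left(d,Q \right)} = 0$ ($T{\left(d,Q \right)} = d 0 = 0$)
$- T{\left(K{\left(3,0 \right)},A{\left(-5 \right)} \right)} = \left(-1\right) 0 = 0$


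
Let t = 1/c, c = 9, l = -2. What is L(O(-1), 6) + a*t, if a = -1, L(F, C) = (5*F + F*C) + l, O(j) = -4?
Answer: -415/9 ≈ -46.111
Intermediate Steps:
L(F, C) = -2 + 5*F + C*F (L(F, C) = (5*F + F*C) - 2 = (5*F + C*F) - 2 = -2 + 5*F + C*F)
t = ⅑ (t = 1/9 = ⅑ ≈ 0.11111)
L(O(-1), 6) + a*t = (-2 + 5*(-4) + 6*(-4)) - 1*⅑ = (-2 - 20 - 24) - ⅑ = -46 - ⅑ = -415/9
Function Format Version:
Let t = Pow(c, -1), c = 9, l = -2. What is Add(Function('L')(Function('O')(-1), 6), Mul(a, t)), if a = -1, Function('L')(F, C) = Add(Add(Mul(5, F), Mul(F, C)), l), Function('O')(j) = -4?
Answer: Rational(-415, 9) ≈ -46.111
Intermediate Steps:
Function('L')(F, C) = Add(-2, Mul(5, F), Mul(C, F)) (Function('L')(F, C) = Add(Add(Mul(5, F), Mul(F, C)), -2) = Add(Add(Mul(5, F), Mul(C, F)), -2) = Add(-2, Mul(5, F), Mul(C, F)))
t = Rational(1, 9) (t = Pow(9, -1) = Rational(1, 9) ≈ 0.11111)
Add(Function('L')(Function('O')(-1), 6), Mul(a, t)) = Add(Add(-2, Mul(5, -4), Mul(6, -4)), Mul(-1, Rational(1, 9))) = Add(Add(-2, -20, -24), Rational(-1, 9)) = Add(-46, Rational(-1, 9)) = Rational(-415, 9)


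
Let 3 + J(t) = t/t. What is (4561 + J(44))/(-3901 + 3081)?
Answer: -4559/820 ≈ -5.5598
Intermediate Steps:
J(t) = -2 (J(t) = -3 + t/t = -3 + 1 = -2)
(4561 + J(44))/(-3901 + 3081) = (4561 - 2)/(-3901 + 3081) = 4559/(-820) = 4559*(-1/820) = -4559/820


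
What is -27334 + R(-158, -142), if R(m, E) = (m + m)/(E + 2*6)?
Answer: -1776552/65 ≈ -27332.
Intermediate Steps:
R(m, E) = 2*m/(12 + E) (R(m, E) = (2*m)/(E + 12) = (2*m)/(12 + E) = 2*m/(12 + E))
-27334 + R(-158, -142) = -27334 + 2*(-158)/(12 - 142) = -27334 + 2*(-158)/(-130) = -27334 + 2*(-158)*(-1/130) = -27334 + 158/65 = -1776552/65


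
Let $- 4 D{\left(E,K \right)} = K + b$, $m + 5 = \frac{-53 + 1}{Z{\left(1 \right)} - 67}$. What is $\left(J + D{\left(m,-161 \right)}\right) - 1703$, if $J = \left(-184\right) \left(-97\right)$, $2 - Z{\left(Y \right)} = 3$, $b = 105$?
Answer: $16159$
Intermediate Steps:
$Z{\left(Y \right)} = -1$ ($Z{\left(Y \right)} = 2 - 3 = -1$)
$m = - \frac{72}{17}$ ($m = -5 + \frac{-53 + 1}{-1 - 67} = -5 - \frac{52}{-68} = -5 - - \frac{13}{17} = -5 + \frac{13}{17} = - \frac{72}{17} \approx -4.2353$)
$D{\left(E,K \right)} = - \frac{105}{4} - \frac{K}{4}$ ($D{\left(E,K \right)} = - \frac{K + 105}{4} = - \frac{105 + K}{4} = - \frac{105}{4} - \frac{K}{4}$)
$J = 17848$
$\left(J + D{\left(m,-161 \right)}\right) - 1703 = \left(17848 - -14\right) - 1703 = \left(17848 + \left(- \frac{105}{4} + \frac{161}{4}\right)\right) - 1703 = \left(17848 + 14\right) - 1703 = 17862 - 1703 = 16159$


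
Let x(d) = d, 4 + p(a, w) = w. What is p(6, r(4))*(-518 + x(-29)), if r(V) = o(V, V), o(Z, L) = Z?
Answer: 0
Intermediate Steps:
r(V) = V
p(a, w) = -4 + w
p(6, r(4))*(-518 + x(-29)) = (-4 + 4)*(-518 - 29) = 0*(-547) = 0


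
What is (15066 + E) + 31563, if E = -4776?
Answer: 41853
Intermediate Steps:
(15066 + E) + 31563 = (15066 - 4776) + 31563 = 10290 + 31563 = 41853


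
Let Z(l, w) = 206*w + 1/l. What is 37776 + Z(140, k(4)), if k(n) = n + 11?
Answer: 5721241/140 ≈ 40866.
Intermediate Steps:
k(n) = 11 + n
Z(l, w) = 1/l + 206*w
37776 + Z(140, k(4)) = 37776 + (1/140 + 206*(11 + 4)) = 37776 + (1/140 + 206*15) = 37776 + (1/140 + 3090) = 37776 + 432601/140 = 5721241/140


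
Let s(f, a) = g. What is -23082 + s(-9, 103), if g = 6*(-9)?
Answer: -23136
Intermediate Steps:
g = -54
s(f, a) = -54
-23082 + s(-9, 103) = -23082 - 54 = -23136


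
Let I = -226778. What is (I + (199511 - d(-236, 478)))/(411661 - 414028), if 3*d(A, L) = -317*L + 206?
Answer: -23173/2367 ≈ -9.7900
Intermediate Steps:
d(A, L) = 206/3 - 317*L/3 (d(A, L) = (-317*L + 206)/3 = (206 - 317*L)/3 = 206/3 - 317*L/3)
(I + (199511 - d(-236, 478)))/(411661 - 414028) = (-226778 + (199511 - (206/3 - 317/3*478)))/(411661 - 414028) = (-226778 + (199511 - (206/3 - 151526/3)))/(-2367) = (-226778 + (199511 - 1*(-50440)))*(-1/2367) = (-226778 + (199511 + 50440))*(-1/2367) = (-226778 + 249951)*(-1/2367) = 23173*(-1/2367) = -23173/2367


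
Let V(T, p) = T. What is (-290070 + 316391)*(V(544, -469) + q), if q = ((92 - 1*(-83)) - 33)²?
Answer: 545055268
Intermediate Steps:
q = 20164 (q = ((92 + 83) - 33)² = (175 - 33)² = 142² = 20164)
(-290070 + 316391)*(V(544, -469) + q) = (-290070 + 316391)*(544 + 20164) = 26321*20708 = 545055268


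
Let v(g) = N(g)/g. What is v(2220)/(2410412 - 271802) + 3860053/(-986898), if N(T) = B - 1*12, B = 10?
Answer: -1527202370235533/390459137379300 ≈ -3.9113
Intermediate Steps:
N(T) = -2 (N(T) = 10 - 1*12 = 10 - 12 = -2)
v(g) = -2/g
v(2220)/(2410412 - 271802) + 3860053/(-986898) = (-2/2220)/(2410412 - 271802) + 3860053/(-986898) = -2*1/2220/2138610 + 3860053*(-1/986898) = -1/1110*1/2138610 - 3860053/986898 = -1/2373857100 - 3860053/986898 = -1527202370235533/390459137379300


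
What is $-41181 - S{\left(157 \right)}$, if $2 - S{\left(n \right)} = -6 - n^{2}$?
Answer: $-65838$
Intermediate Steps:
$S{\left(n \right)} = 8 + n^{2}$ ($S{\left(n \right)} = 2 - \left(-6 - n^{2}\right) = 2 + \left(6 + n^{2}\right) = 8 + n^{2}$)
$-41181 - S{\left(157 \right)} = -41181 - \left(8 + 157^{2}\right) = -41181 - \left(8 + 24649\right) = -41181 - 24657 = -65838$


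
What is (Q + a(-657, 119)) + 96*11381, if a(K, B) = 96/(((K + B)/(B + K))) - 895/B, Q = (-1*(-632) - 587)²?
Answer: 130268048/119 ≈ 1.0947e+6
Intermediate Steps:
Q = 2025 (Q = (632 - 587)² = 45² = 2025)
a(K, B) = 96 - 895/B (a(K, B) = 96/(((B + K)/(B + K))) - 895/B = 96/1 - 895/B = 96*1 - 895/B = 96 - 895/B)
(Q + a(-657, 119)) + 96*11381 = (2025 + (96 - 895/119)) + 96*11381 = (2025 + (96 - 895*1/119)) + 1092576 = (2025 + (96 - 895/119)) + 1092576 = (2025 + 10529/119) + 1092576 = 251504/119 + 1092576 = 130268048/119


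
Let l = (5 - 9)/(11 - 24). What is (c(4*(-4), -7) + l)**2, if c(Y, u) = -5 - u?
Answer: 900/169 ≈ 5.3254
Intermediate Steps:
l = 4/13 (l = -4/(-13) = -4*(-1/13) = 4/13 ≈ 0.30769)
(c(4*(-4), -7) + l)**2 = ((-5 - 1*(-7)) + 4/13)**2 = ((-5 + 7) + 4/13)**2 = (2 + 4/13)**2 = (30/13)**2 = 900/169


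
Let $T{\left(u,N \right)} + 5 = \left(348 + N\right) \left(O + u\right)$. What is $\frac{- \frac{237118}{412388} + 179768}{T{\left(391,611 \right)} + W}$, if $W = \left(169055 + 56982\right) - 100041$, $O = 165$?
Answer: $\frac{37066964433}{135922053830} \approx 0.27271$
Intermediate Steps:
$W = 125996$ ($W = 226037 - 100041 = 125996$)
$T{\left(u,N \right)} = -5 + \left(165 + u\right) \left(348 + N\right)$ ($T{\left(u,N \right)} = -5 + \left(348 + N\right) \left(165 + u\right) = -5 + \left(165 + u\right) \left(348 + N\right)$)
$\frac{- \frac{237118}{412388} + 179768}{T{\left(391,611 \right)} + W} = \frac{- \frac{237118}{412388} + 179768}{\left(57415 + 165 \cdot 611 + 348 \cdot 391 + 611 \cdot 391\right) + 125996} = \frac{\left(-237118\right) \frac{1}{412388} + 179768}{\left(57415 + 100815 + 136068 + 238901\right) + 125996} = \frac{- \frac{118559}{206194} + 179768}{533199 + 125996} = \frac{37066964433}{206194 \cdot 659195} = \frac{37066964433}{206194} \cdot \frac{1}{659195} = \frac{37066964433}{135922053830}$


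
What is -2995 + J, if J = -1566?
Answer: -4561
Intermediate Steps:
-2995 + J = -2995 - 1566 = -4561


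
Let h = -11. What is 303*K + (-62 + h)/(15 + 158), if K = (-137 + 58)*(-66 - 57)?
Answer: 509355350/173 ≈ 2.9443e+6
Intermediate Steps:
K = 9717 (K = -79*(-123) = 9717)
303*K + (-62 + h)/(15 + 158) = 303*9717 + (-62 - 11)/(15 + 158) = 2944251 - 73/173 = 509355350/173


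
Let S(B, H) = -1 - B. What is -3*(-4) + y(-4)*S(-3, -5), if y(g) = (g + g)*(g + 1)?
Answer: 60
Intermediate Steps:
y(g) = 2*g*(1 + g) (y(g) = (2*g)*(1 + g) = 2*g*(1 + g))
-3*(-4) + y(-4)*S(-3, -5) = -3*(-4) + (2*(-4)*(1 - 4))*(-1 - 1*(-3)) = 12 + (2*(-4)*(-3))*(-1 + 3) = 12 + 24*2 = 12 + 48 = 60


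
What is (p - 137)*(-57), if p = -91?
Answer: 12996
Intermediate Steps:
(p - 137)*(-57) = (-91 - 137)*(-57) = -228*(-57) = 12996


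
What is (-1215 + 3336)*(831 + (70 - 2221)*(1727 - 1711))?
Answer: -71233785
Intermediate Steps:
(-1215 + 3336)*(831 + (70 - 2221)*(1727 - 1711)) = 2121*(831 - 2151*16) = 2121*(831 - 34416) = 2121*(-33585) = -71233785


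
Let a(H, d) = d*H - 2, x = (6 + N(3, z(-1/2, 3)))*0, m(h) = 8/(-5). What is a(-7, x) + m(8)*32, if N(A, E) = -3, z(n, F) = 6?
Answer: -266/5 ≈ -53.200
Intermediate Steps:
m(h) = -8/5 (m(h) = 8*(-⅕) = -8/5)
x = 0 (x = (6 - 3)*0 = 3*0 = 0)
a(H, d) = -2 + H*d (a(H, d) = H*d - 2 = -2 + H*d)
a(-7, x) + m(8)*32 = (-2 - 7*0) - 8/5*32 = (-2 + 0) - 256/5 = -2 - 256/5 = -266/5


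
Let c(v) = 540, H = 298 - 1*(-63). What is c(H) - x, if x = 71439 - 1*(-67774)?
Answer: -138673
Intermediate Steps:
H = 361 (H = 298 + 63 = 361)
x = 139213 (x = 71439 + 67774 = 139213)
c(H) - x = 540 - 1*139213 = 540 - 139213 = -138673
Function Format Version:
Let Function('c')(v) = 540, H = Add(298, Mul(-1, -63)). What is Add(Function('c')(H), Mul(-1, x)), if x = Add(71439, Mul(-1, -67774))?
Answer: -138673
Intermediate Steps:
H = 361 (H = Add(298, 63) = 361)
x = 139213 (x = Add(71439, 67774) = 139213)
Add(Function('c')(H), Mul(-1, x)) = Add(540, Mul(-1, 139213)) = Add(540, -139213) = -138673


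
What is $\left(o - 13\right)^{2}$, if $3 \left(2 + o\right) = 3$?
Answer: $196$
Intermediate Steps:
$o = -1$ ($o = -2 + \frac{1}{3} \cdot 3 = -2 + 1 = -1$)
$\left(o - 13\right)^{2} = \left(-1 - 13\right)^{2} = \left(-14\right)^{2} = 196$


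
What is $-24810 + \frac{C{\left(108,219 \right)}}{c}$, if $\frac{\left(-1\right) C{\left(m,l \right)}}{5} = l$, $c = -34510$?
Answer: $- \frac{171238401}{6902} \approx -24810.0$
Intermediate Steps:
$C{\left(m,l \right)} = - 5 l$
$-24810 + \frac{C{\left(108,219 \right)}}{c} = -24810 + \frac{\left(-5\right) 219}{-34510} = -24810 - - \frac{219}{6902} = -24810 + \frac{219}{6902} = - \frac{171238401}{6902}$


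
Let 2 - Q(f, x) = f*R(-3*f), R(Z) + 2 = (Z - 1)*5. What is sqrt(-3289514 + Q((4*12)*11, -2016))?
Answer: 2*sqrt(223986) ≈ 946.54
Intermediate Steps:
R(Z) = -7 + 5*Z (R(Z) = -2 + (Z - 1)*5 = -2 + (-1 + Z)*5 = -2 + (-5 + 5*Z) = -7 + 5*Z)
Q(f, x) = 2 - f*(-7 - 15*f) (Q(f, x) = 2 - f*(-7 + 5*(-3*f)) = 2 - f*(-7 - 15*f))
sqrt(-3289514 + Q((4*12)*11, -2016)) = sqrt(-3289514 + (2 + ((4*12)*11)*(7 + 15*((4*12)*11)))) = sqrt(-3289514 + (2 + (48*11)*(7 + 15*(48*11)))) = sqrt(-3289514 + (2 + 528*(7 + 15*528))) = sqrt(-3289514 + (2 + 528*(7 + 7920))) = sqrt(-3289514 + (2 + 528*7927)) = sqrt(-3289514 + (2 + 4185456)) = sqrt(-3289514 + 4185458) = sqrt(895944) = 2*sqrt(223986)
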